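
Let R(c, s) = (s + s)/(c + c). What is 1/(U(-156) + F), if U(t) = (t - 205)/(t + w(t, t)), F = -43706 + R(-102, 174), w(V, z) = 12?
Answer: -2448/106990327 ≈ -2.2881e-5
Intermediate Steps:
R(c, s) = s/c (R(c, s) = (2*s)/((2*c)) = (2*s)*(1/(2*c)) = s/c)
F = -743031/17 (F = -43706 + 174/(-102) = -43706 + 174*(-1/102) = -43706 - 29/17 = -743031/17 ≈ -43708.)
U(t) = (-205 + t)/(12 + t) (U(t) = (t - 205)/(t + 12) = (-205 + t)/(12 + t))
1/(U(-156) + F) = 1/((-205 - 156)/(12 - 156) - 743031/17) = 1/(-361/(-144) - 743031/17) = 1/(-1/144*(-361) - 743031/17) = 1/(361/144 - 743031/17) = 1/(-106990327/2448) = -2448/106990327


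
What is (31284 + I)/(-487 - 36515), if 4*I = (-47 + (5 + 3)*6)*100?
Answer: -31309/37002 ≈ -0.84614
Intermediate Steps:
I = 25 (I = ((-47 + (5 + 3)*6)*100)/4 = ((-47 + 8*6)*100)/4 = ((-47 + 48)*100)/4 = (1*100)/4 = (1/4)*100 = 25)
(31284 + I)/(-487 - 36515) = (31284 + 25)/(-487 - 36515) = 31309/(-37002) = 31309*(-1/37002) = -31309/37002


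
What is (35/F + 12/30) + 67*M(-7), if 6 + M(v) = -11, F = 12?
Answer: -68141/60 ≈ -1135.7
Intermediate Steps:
M(v) = -17 (M(v) = -6 - 11 = -17)
(35/F + 12/30) + 67*M(-7) = (35/12 + 12/30) + 67*(-17) = (35*(1/12) + 12*(1/30)) - 1139 = (35/12 + 2/5) - 1139 = 199/60 - 1139 = -68141/60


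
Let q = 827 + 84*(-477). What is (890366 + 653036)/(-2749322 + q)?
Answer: -1543402/2788563 ≈ -0.55348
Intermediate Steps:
q = -39241 (q = 827 - 40068 = -39241)
(890366 + 653036)/(-2749322 + q) = (890366 + 653036)/(-2749322 - 39241) = 1543402/(-2788563) = 1543402*(-1/2788563) = -1543402/2788563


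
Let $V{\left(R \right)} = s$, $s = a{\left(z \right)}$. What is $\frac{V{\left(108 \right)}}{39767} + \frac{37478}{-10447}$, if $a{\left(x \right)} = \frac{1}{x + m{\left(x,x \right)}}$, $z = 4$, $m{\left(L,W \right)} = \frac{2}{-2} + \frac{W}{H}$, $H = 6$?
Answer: $- \frac{16394232545}{4569904339} \approx -3.5874$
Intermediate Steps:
$m{\left(L,W \right)} = -1 + \frac{W}{6}$ ($m{\left(L,W \right)} = \frac{2}{-2} + \frac{W}{6} = 2 \left(- \frac{1}{2}\right) + W \frac{1}{6} = -1 + \frac{W}{6}$)
$a{\left(x \right)} = \frac{1}{-1 + \frac{7 x}{6}}$ ($a{\left(x \right)} = \frac{1}{x + \left(-1 + \frac{x}{6}\right)} = \frac{1}{-1 + \frac{7 x}{6}}$)
$s = \frac{3}{11}$ ($s = \frac{6}{-6 + 7 \cdot 4} = \frac{6}{-6 + 28} = \frac{6}{22} = 6 \cdot \frac{1}{22} = \frac{3}{11} \approx 0.27273$)
$V{\left(R \right)} = \frac{3}{11}$
$\frac{V{\left(108 \right)}}{39767} + \frac{37478}{-10447} = \frac{3}{11 \cdot 39767} + \frac{37478}{-10447} = \frac{3}{11} \cdot \frac{1}{39767} + 37478 \left(- \frac{1}{10447}\right) = \frac{3}{437437} - \frac{37478}{10447} = - \frac{16394232545}{4569904339}$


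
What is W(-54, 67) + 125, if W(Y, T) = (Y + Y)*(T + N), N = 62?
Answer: -13807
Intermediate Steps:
W(Y, T) = 2*Y*(62 + T) (W(Y, T) = (Y + Y)*(T + 62) = (2*Y)*(62 + T) = 2*Y*(62 + T))
W(-54, 67) + 125 = 2*(-54)*(62 + 67) + 125 = 2*(-54)*129 + 125 = -13932 + 125 = -13807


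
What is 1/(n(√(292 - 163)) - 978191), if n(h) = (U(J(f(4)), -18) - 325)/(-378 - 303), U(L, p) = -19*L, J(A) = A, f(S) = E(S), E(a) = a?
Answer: -681/666147670 ≈ -1.0223e-6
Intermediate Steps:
f(S) = S
n(h) = 401/681 (n(h) = (-19*4 - 325)/(-378 - 303) = (-76 - 325)/(-681) = -401*(-1/681) = 401/681)
1/(n(√(292 - 163)) - 978191) = 1/(401/681 - 978191) = 1/(-666147670/681) = -681/666147670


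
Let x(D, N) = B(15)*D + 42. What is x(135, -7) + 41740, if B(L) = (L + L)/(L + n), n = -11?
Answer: 85589/2 ≈ 42795.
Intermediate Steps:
B(L) = 2*L/(-11 + L) (B(L) = (L + L)/(L - 11) = (2*L)/(-11 + L) = 2*L/(-11 + L))
x(D, N) = 42 + 15*D/2 (x(D, N) = (2*15/(-11 + 15))*D + 42 = (2*15/4)*D + 42 = (2*15*(¼))*D + 42 = 15*D/2 + 42 = 42 + 15*D/2)
x(135, -7) + 41740 = (42 + (15/2)*135) + 41740 = (42 + 2025/2) + 41740 = 2109/2 + 41740 = 85589/2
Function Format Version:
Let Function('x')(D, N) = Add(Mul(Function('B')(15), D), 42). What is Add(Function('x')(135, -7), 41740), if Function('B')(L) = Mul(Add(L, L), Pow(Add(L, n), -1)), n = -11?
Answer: Rational(85589, 2) ≈ 42795.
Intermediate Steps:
Function('B')(L) = Mul(2, L, Pow(Add(-11, L), -1)) (Function('B')(L) = Mul(Add(L, L), Pow(Add(L, -11), -1)) = Mul(Mul(2, L), Pow(Add(-11, L), -1)) = Mul(2, L, Pow(Add(-11, L), -1)))
Function('x')(D, N) = Add(42, Mul(Rational(15, 2), D)) (Function('x')(D, N) = Add(Mul(Mul(2, 15, Pow(Add(-11, 15), -1)), D), 42) = Add(Mul(Mul(2, 15, Pow(4, -1)), D), 42) = Add(Mul(Mul(2, 15, Rational(1, 4)), D), 42) = Add(Mul(Rational(15, 2), D), 42) = Add(42, Mul(Rational(15, 2), D)))
Add(Function('x')(135, -7), 41740) = Add(Add(42, Mul(Rational(15, 2), 135)), 41740) = Add(Add(42, Rational(2025, 2)), 41740) = Add(Rational(2109, 2), 41740) = Rational(85589, 2)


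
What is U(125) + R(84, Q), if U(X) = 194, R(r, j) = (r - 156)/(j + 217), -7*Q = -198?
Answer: 332594/1717 ≈ 193.71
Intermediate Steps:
Q = 198/7 (Q = -⅐*(-198) = 198/7 ≈ 28.286)
R(r, j) = (-156 + r)/(217 + j)
U(125) + R(84, Q) = 194 + (-156 + 84)/(217 + 198/7) = 194 - 72/(1717/7) = 194 + (7/1717)*(-72) = 194 - 504/1717 = 332594/1717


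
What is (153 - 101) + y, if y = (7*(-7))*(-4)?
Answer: 248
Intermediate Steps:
y = 196 (y = -49*(-4) = 196)
(153 - 101) + y = (153 - 101) + 196 = 52 + 196 = 248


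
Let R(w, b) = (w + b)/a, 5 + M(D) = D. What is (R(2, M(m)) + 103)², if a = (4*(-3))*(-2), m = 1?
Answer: 1525225/144 ≈ 10592.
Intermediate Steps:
M(D) = -5 + D
a = 24 (a = -12*(-2) = 24)
R(w, b) = b/24 + w/24 (R(w, b) = (w + b)/24 = (b + w)*(1/24) = b/24 + w/24)
(R(2, M(m)) + 103)² = (((-5 + 1)/24 + (1/24)*2) + 103)² = (((1/24)*(-4) + 1/12) + 103)² = ((-⅙ + 1/12) + 103)² = (-1/12 + 103)² = (1235/12)² = 1525225/144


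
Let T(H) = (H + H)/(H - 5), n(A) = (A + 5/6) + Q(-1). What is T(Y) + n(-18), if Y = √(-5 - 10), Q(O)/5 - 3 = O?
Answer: -77/12 - I*√15/4 ≈ -6.4167 - 0.96825*I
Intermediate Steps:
Q(O) = 15 + 5*O
n(A) = 65/6 + A (n(A) = (A + 5/6) + (15 + 5*(-1)) = (A + 5*(⅙)) + (15 - 5) = (A + ⅚) + 10 = (⅚ + A) + 10 = 65/6 + A)
Y = I*√15 (Y = √(-15) = I*√15 ≈ 3.873*I)
T(H) = 2*H/(-5 + H) (T(H) = (2*H)/(-5 + H) = 2*H/(-5 + H))
T(Y) + n(-18) = 2*(I*√15)/(-5 + I*√15) + (65/6 - 18) = 2*I*√15/(-5 + I*√15) - 43/6 = -43/6 + 2*I*√15/(-5 + I*√15)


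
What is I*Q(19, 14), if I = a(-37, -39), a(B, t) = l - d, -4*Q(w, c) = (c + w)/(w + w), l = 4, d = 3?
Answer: -33/152 ≈ -0.21711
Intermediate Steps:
Q(w, c) = -(c + w)/(8*w) (Q(w, c) = -(c + w)/(4*(w + w)) = -(c + w)/(4*(2*w)) = -(c + w)*1/(2*w)/4 = -(c + w)/(8*w))
a(B, t) = 1 (a(B, t) = 4 - 1*3 = 4 - 3 = 1)
I = 1
I*Q(19, 14) = 1*((⅛)*(-1*14 - 1*19)/19) = 1*((⅛)*(1/19)*(-14 - 19)) = 1*((⅛)*(1/19)*(-33)) = 1*(-33/152) = -33/152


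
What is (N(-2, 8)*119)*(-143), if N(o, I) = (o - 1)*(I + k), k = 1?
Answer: 459459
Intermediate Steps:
N(o, I) = (1 + I)*(-1 + o) (N(o, I) = (o - 1)*(I + 1) = (-1 + o)*(1 + I) = (1 + I)*(-1 + o))
(N(-2, 8)*119)*(-143) = ((-1 - 2 - 1*8 + 8*(-2))*119)*(-143) = ((-1 - 2 - 8 - 16)*119)*(-143) = -27*119*(-143) = -3213*(-143) = 459459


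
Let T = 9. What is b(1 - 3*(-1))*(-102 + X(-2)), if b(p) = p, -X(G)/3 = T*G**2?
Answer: -840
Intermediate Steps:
X(G) = -27*G**2
b(1 - 3*(-1))*(-102 + X(-2)) = (1 - 3*(-1))*(-102 - 27*(-2)**2) = (1 + 3)*(-102 - 27*4) = 4*(-102 - 108) = 4*(-210) = -840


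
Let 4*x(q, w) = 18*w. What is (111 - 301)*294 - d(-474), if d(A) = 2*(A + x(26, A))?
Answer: -50646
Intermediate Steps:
x(q, w) = 9*w/2 (x(q, w) = (18*w)/4 = 9*w/2)
d(A) = 11*A (d(A) = 2*(A + 9*A/2) = 2*(11*A/2) = 11*A)
(111 - 301)*294 - d(-474) = (111 - 301)*294 - 11*(-474) = -190*294 - 1*(-5214) = -55860 + 5214 = -50646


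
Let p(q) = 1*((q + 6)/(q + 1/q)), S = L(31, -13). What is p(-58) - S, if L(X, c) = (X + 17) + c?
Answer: -114759/3365 ≈ -34.104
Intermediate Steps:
L(X, c) = 17 + X + c (L(X, c) = (17 + X) + c = 17 + X + c)
S = 35 (S = 17 + 31 - 13 = 35)
p(q) = (6 + q)/(q + 1/q) (p(q) = 1*((6 + q)/(q + 1/q)) = (6 + q)/(q + 1/q))
p(-58) - S = -58*(6 - 58)/(1 + (-58)**2) - 1*35 = -58*(-52)/(1 + 3364) - 35 = -58*(-52)/3365 - 35 = -58*1/3365*(-52) - 35 = 3016/3365 - 35 = -114759/3365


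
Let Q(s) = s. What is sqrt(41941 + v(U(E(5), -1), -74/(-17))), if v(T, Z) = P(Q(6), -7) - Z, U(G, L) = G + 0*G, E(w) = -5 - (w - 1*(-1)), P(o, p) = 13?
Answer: 2*sqrt(3030862)/17 ≈ 204.82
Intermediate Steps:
E(w) = -6 - w (E(w) = -5 - (w + 1) = -5 - (1 + w) = -5 + (-1 - w) = -6 - w)
U(G, L) = G (U(G, L) = G + 0 = G)
v(T, Z) = 13 - Z
sqrt(41941 + v(U(E(5), -1), -74/(-17))) = sqrt(41941 + (13 - (-74)/(-17))) = sqrt(41941 + (13 - (-74)*(-1)/17)) = sqrt(41941 + (13 - 1*74/17)) = sqrt(41941 + (13 - 74/17)) = sqrt(41941 + 147/17) = sqrt(713144/17) = 2*sqrt(3030862)/17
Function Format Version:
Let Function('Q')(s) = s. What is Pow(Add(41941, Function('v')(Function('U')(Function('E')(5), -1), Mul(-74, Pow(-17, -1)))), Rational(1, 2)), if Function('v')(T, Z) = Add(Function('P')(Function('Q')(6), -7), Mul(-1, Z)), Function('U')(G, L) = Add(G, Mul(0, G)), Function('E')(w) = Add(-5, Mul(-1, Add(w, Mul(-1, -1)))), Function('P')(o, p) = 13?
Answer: Mul(Rational(2, 17), Pow(3030862, Rational(1, 2))) ≈ 204.82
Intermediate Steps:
Function('E')(w) = Add(-6, Mul(-1, w)) (Function('E')(w) = Add(-5, Mul(-1, Add(w, 1))) = Add(-5, Mul(-1, Add(1, w))) = Add(-5, Add(-1, Mul(-1, w))) = Add(-6, Mul(-1, w)))
Function('U')(G, L) = G (Function('U')(G, L) = Add(G, 0) = G)
Function('v')(T, Z) = Add(13, Mul(-1, Z))
Pow(Add(41941, Function('v')(Function('U')(Function('E')(5), -1), Mul(-74, Pow(-17, -1)))), Rational(1, 2)) = Pow(Add(41941, Add(13, Mul(-1, Mul(-74, Pow(-17, -1))))), Rational(1, 2)) = Pow(Add(41941, Add(13, Mul(-1, Mul(-74, Rational(-1, 17))))), Rational(1, 2)) = Pow(Add(41941, Add(13, Mul(-1, Rational(74, 17)))), Rational(1, 2)) = Pow(Add(41941, Add(13, Rational(-74, 17))), Rational(1, 2)) = Pow(Add(41941, Rational(147, 17)), Rational(1, 2)) = Pow(Rational(713144, 17), Rational(1, 2)) = Mul(Rational(2, 17), Pow(3030862, Rational(1, 2)))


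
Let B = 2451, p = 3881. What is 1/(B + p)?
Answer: 1/6332 ≈ 0.00015793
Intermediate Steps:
1/(B + p) = 1/(2451 + 3881) = 1/6332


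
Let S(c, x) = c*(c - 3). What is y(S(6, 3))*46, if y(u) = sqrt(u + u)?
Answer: 276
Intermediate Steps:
S(c, x) = c*(-3 + c)
y(u) = sqrt(2)*sqrt(u) (y(u) = sqrt(2*u) = sqrt(2)*sqrt(u))
y(S(6, 3))*46 = (sqrt(2)*sqrt(6*(-3 + 6)))*46 = (sqrt(2)*sqrt(6*3))*46 = (sqrt(2)*sqrt(18))*46 = (sqrt(2)*(3*sqrt(2)))*46 = 6*46 = 276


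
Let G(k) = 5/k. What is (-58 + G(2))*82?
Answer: -4551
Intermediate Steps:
(-58 + G(2))*82 = (-58 + 5/2)*82 = -111/2*82 = -4551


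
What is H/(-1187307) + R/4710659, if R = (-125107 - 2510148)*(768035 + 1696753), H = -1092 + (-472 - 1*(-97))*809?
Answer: -2570655678020051609/1864332801771 ≈ -1.3789e+6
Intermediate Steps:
H = -304467 (H = -1092 + (-472 + 97)*809 = -1092 - 375*809 = -1092 - 303375 = -304467)
R = -6495344900940 (R = -2635255*2464788 = -6495344900940)
H/(-1187307) + R/4710659 = -304467/(-1187307) - 6495344900940/4710659 = -304467*(-1/1187307) - 6495344900940*1/4710659 = 101489/395769 - 6495344900940/4710659 = -2570655678020051609/1864332801771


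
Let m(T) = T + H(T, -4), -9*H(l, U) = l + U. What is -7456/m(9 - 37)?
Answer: 16776/55 ≈ 305.02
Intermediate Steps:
H(l, U) = -U/9 - l/9 (H(l, U) = -(l + U)/9 = -(U + l)/9 = -U/9 - l/9)
m(T) = 4/9 + 8*T/9 (m(T) = T + (-⅑*(-4) - T/9) = T + (4/9 - T/9) = 4/9 + 8*T/9)
-7456/m(9 - 37) = -7456/(4/9 + 8*(9 - 37)/9) = -7456/(4/9 + (8/9)*(-28)) = -7456/(4/9 - 224/9) = -7456/(-220/9) = -7456*(-9/220) = 16776/55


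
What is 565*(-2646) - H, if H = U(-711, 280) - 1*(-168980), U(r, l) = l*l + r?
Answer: -1741659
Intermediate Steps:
U(r, l) = r + l**2 (U(r, l) = l**2 + r = r + l**2)
H = 246669 (H = (-711 + 280**2) - 1*(-168980) = (-711 + 78400) + 168980 = 77689 + 168980 = 246669)
565*(-2646) - H = 565*(-2646) - 1*246669 = -1494990 - 246669 = -1741659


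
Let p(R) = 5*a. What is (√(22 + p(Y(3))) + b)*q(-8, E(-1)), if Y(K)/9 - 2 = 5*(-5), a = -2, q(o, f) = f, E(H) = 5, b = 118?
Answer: 590 + 10*√3 ≈ 607.32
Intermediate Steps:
Y(K) = -207 (Y(K) = 18 + 9*(5*(-5)) = 18 + 9*(-25) = 18 - 225 = -207)
p(R) = -10 (p(R) = 5*(-2) = -10)
(√(22 + p(Y(3))) + b)*q(-8, E(-1)) = (√(22 - 10) + 118)*5 = (√12 + 118)*5 = (2*√3 + 118)*5 = (118 + 2*√3)*5 = 590 + 10*√3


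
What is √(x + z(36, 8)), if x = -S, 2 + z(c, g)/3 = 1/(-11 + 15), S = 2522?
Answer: I*√10109/2 ≈ 50.272*I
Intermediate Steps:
z(c, g) = -21/4 (z(c, g) = -6 + 3/(-11 + 15) = -6 + 3/4 = -6 + 3*(¼) = -6 + ¾ = -21/4)
x = -2522 (x = -1*2522 = -2522)
√(x + z(36, 8)) = √(-2522 - 21/4) = √(-10109/4) = I*√10109/2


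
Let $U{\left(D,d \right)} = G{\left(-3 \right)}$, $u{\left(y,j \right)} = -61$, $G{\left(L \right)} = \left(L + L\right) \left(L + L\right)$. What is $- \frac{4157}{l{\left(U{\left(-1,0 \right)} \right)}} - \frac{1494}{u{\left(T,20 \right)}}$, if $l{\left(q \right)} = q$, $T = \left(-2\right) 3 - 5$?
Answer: $- \frac{199793}{2196} \approx -90.98$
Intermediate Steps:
$T = -11$ ($T = -6 - 5 = -11$)
$G{\left(L \right)} = 4 L^{2}$ ($G{\left(L \right)} = 2 L 2 L = 4 L^{2}$)
$U{\left(D,d \right)} = 36$ ($U{\left(D,d \right)} = 4 \left(-3\right)^{2} = 4 \cdot 9 = 36$)
$- \frac{4157}{l{\left(U{\left(-1,0 \right)} \right)}} - \frac{1494}{u{\left(T,20 \right)}} = - \frac{4157}{36} - \frac{1494}{-61} = \left(-4157\right) \frac{1}{36} - - \frac{1494}{61} = - \frac{4157}{36} + \frac{1494}{61} = - \frac{199793}{2196}$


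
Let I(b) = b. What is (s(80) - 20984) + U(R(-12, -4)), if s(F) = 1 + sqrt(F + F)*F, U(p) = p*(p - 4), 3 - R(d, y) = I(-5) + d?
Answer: -20663 + 320*sqrt(10) ≈ -19651.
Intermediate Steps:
R(d, y) = 8 - d (R(d, y) = 3 - (-5 + d) = 3 + (5 - d) = 8 - d)
U(p) = p*(-4 + p)
s(F) = 1 + sqrt(2)*F**(3/2) (s(F) = 1 + sqrt(2*F)*F = 1 + (sqrt(2)*sqrt(F))*F = 1 + sqrt(2)*F**(3/2))
(s(80) - 20984) + U(R(-12, -4)) = ((1 + sqrt(2)*80**(3/2)) - 20984) + (8 - 1*(-12))*(-4 + (8 - 1*(-12))) = ((1 + sqrt(2)*(320*sqrt(5))) - 20984) + (8 + 12)*(-4 + (8 + 12)) = ((1 + 320*sqrt(10)) - 20984) + 20*(-4 + 20) = (-20983 + 320*sqrt(10)) + 20*16 = (-20983 + 320*sqrt(10)) + 320 = -20663 + 320*sqrt(10)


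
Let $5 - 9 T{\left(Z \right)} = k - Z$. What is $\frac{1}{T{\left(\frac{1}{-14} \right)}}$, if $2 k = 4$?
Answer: $\frac{126}{41} \approx 3.0732$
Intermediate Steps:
$k = 2$ ($k = \frac{1}{2} \cdot 4 = 2$)
$T{\left(Z \right)} = \frac{1}{3} + \frac{Z}{9}$ ($T{\left(Z \right)} = \frac{5}{9} - \frac{2 - Z}{9} = \frac{5}{9} + \left(- \frac{2}{9} + \frac{Z}{9}\right) = \frac{1}{3} + \frac{Z}{9}$)
$\frac{1}{T{\left(\frac{1}{-14} \right)}} = \frac{1}{\frac{1}{3} + \frac{1}{9 \left(-14\right)}} = \frac{1}{\frac{1}{3} + \frac{1}{9} \left(- \frac{1}{14}\right)} = \frac{1}{\frac{1}{3} - \frac{1}{126}} = \frac{1}{\frac{41}{126}} = \frac{126}{41}$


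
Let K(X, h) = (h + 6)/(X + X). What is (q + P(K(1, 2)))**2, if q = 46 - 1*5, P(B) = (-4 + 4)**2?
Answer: 1681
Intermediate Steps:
K(X, h) = (6 + h)/(2*X) (K(X, h) = (6 + h)/((2*X)) = (6 + h)*(1/(2*X)) = (6 + h)/(2*X))
P(B) = 0 (P(B) = 0**2 = 0)
q = 41 (q = 46 - 5 = 41)
(q + P(K(1, 2)))**2 = (41 + 0)**2 = 41**2 = 1681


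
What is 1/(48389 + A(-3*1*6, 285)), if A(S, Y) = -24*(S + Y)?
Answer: 1/41981 ≈ 2.3820e-5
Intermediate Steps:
A(S, Y) = -24*S - 24*Y
1/(48389 + A(-3*1*6, 285)) = 1/(48389 + (-24*(-3*1)*6 - 24*285)) = 1/(48389 + (-(-72)*6 - 6840)) = 1/(48389 + (-24*(-18) - 6840)) = 1/(48389 + (432 - 6840)) = 1/(48389 - 6408) = 1/41981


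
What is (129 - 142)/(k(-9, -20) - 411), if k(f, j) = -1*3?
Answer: 13/414 ≈ 0.031401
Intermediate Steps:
k(f, j) = -3
(129 - 142)/(k(-9, -20) - 411) = (129 - 142)/(-3 - 411) = -13/(-414) = -13*(-1/414) = 13/414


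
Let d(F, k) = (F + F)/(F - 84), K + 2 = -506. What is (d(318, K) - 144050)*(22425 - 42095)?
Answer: 110502991480/39 ≈ 2.8334e+9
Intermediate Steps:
K = -508 (K = -2 - 506 = -508)
d(F, k) = 2*F/(-84 + F) (d(F, k) = (2*F)/(-84 + F) = 2*F/(-84 + F))
(d(318, K) - 144050)*(22425 - 42095) = (2*318/(-84 + 318) - 144050)*(22425 - 42095) = (2*318/234 - 144050)*(-19670) = (2*318*(1/234) - 144050)*(-19670) = (106/39 - 144050)*(-19670) = -5617844/39*(-19670) = 110502991480/39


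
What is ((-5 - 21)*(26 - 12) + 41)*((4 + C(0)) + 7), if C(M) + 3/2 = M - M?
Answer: -6137/2 ≈ -3068.5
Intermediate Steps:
C(M) = -3/2 (C(M) = -3/2 + (M - M) = -3/2 + 0 = -3/2)
((-5 - 21)*(26 - 12) + 41)*((4 + C(0)) + 7) = ((-5 - 21)*(26 - 12) + 41)*((4 - 3/2) + 7) = (-26*14 + 41)*(5/2 + 7) = (-364 + 41)*(19/2) = -323*19/2 = -6137/2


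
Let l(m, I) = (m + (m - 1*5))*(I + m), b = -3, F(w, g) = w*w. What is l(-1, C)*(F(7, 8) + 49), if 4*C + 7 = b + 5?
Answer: 3087/2 ≈ 1543.5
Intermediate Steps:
F(w, g) = w**2
C = -5/4 (C = -7/4 + (-3 + 5)/4 = -7/4 + (1/4)*2 = -7/4 + 1/2 = -5/4 ≈ -1.2500)
l(m, I) = (-5 + 2*m)*(I + m) (l(m, I) = (m + (m - 5))*(I + m) = (m + (-5 + m))*(I + m) = (-5 + 2*m)*(I + m))
l(-1, C)*(F(7, 8) + 49) = (-5*(-5/4) - 5*(-1) + 2*(-1)**2 + 2*(-5/4)*(-1))*(7**2 + 49) = (25/4 + 5 + 2*1 + 5/2)*(49 + 49) = (25/4 + 5 + 2 + 5/2)*98 = (63/4)*98 = 3087/2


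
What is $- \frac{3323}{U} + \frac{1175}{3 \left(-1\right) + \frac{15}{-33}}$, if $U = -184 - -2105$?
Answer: $- \frac{24955199}{72998} \approx -341.86$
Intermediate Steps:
$U = 1921$ ($U = -184 + 2105 = 1921$)
$- \frac{3323}{U} + \frac{1175}{3 \left(-1\right) + \frac{15}{-33}} = - \frac{3323}{1921} + \frac{1175}{3 \left(-1\right) + \frac{15}{-33}} = \left(-3323\right) \frac{1}{1921} + \frac{1175}{-3 + 15 \left(- \frac{1}{33}\right)} = - \frac{3323}{1921} + \frac{1175}{-3 - \frac{5}{11}} = - \frac{3323}{1921} + \frac{1175}{- \frac{38}{11}} = - \frac{3323}{1921} + 1175 \left(- \frac{11}{38}\right) = - \frac{3323}{1921} - \frac{12925}{38} = - \frac{24955199}{72998}$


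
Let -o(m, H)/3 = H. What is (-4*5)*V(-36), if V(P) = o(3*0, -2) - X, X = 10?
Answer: 80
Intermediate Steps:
o(m, H) = -3*H
V(P) = -4 (V(P) = -3*(-2) - 1*10 = 6 - 10 = -4)
(-4*5)*V(-36) = -4*5*(-4) = -20*(-4) = 80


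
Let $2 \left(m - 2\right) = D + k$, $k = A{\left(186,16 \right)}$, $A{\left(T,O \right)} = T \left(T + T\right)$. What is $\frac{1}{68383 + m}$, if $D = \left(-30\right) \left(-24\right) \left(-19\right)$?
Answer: $\frac{1}{96141} \approx 1.0401 \cdot 10^{-5}$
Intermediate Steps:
$A{\left(T,O \right)} = 2 T^{2}$ ($A{\left(T,O \right)} = T 2 T = 2 T^{2}$)
$D = -13680$ ($D = 720 \left(-19\right) = -13680$)
$k = 69192$ ($k = 2 \cdot 186^{2} = 2 \cdot 34596 = 69192$)
$m = 27758$ ($m = 2 + \frac{-13680 + 69192}{2} = 2 + \frac{1}{2} \cdot 55512 = 2 + 27756 = 27758$)
$\frac{1}{68383 + m} = \frac{1}{68383 + 27758} = \frac{1}{96141}$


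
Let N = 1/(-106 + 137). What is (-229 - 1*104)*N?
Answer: -333/31 ≈ -10.742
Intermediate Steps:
N = 1/31 ≈ 0.032258
(-229 - 1*104)*N = (-229 - 1*104)*(1/31) = (-229 - 104)*(1/31) = -333*1/31 = -333/31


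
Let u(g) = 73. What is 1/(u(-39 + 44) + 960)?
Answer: 1/1033 ≈ 0.00096805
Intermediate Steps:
1/(u(-39 + 44) + 960) = 1/(73 + 960) = 1/1033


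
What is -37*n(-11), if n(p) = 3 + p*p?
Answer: -4588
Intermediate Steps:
n(p) = 3 + p**2
-37*n(-11) = -37*(3 + (-11)**2) = -37*(3 + 121) = -37*124 = -1*4588 = -4588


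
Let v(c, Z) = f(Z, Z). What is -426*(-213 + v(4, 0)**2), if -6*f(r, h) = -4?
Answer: 271646/3 ≈ 90549.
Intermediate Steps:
f(r, h) = 2/3 (f(r, h) = -1/6*(-4) = 2/3)
v(c, Z) = 2/3
-426*(-213 + v(4, 0)**2) = -426*(-213 + (2/3)**2) = -426*(-213 + 4/9) = -426*(-1913/9) = 271646/3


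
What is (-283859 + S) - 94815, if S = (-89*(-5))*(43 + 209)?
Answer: -266534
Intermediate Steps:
S = 112140 (S = 445*252 = 112140)
(-283859 + S) - 94815 = (-283859 + 112140) - 94815 = -171719 - 94815 = -266534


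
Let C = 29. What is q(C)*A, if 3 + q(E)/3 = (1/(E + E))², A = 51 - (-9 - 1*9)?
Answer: -2088837/3364 ≈ -620.94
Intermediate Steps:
A = 69 (A = 51 - (-9 - 9) = 51 - 1*(-18) = 51 + 18 = 69)
q(E) = -9 + 3/(4*E²) (q(E) = -9 + 3*(1/(E + E))² = -9 + 3*(1/(2*E))² = -9 + 3*(1/(4*E²)) = -9 + 3/(4*E²))
q(C)*A = (-9 + (¾)/29²)*69 = (-9 + (¾)*(1/841))*69 = (-9 + 3/3364)*69 = -30273/3364*69 = -2088837/3364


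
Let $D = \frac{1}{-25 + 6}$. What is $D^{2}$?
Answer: $\frac{1}{361} \approx 0.0027701$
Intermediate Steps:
$D = - \frac{1}{19}$ ($D = \frac{1}{-19} = - \frac{1}{19} \approx -0.052632$)
$D^{2} = \left(- \frac{1}{19}\right)^{2} = \frac{1}{361}$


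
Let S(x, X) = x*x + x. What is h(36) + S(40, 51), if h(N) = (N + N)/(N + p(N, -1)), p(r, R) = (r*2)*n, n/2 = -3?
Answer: 18038/11 ≈ 1639.8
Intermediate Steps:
n = -6 (n = 2*(-3) = -6)
p(r, R) = -12*r (p(r, R) = (r*2)*(-6) = (2*r)*(-6) = -12*r)
S(x, X) = x + x**2 (S(x, X) = x**2 + x = x + x**2)
h(N) = -2/11 (h(N) = (N + N)/(N - 12*N) = (2*N)/((-11*N)) = (2*N)*(-1/(11*N)) = -2/11)
h(36) + S(40, 51) = -2/11 + 40*(1 + 40) = -2/11 + 40*41 = -2/11 + 1640 = 18038/11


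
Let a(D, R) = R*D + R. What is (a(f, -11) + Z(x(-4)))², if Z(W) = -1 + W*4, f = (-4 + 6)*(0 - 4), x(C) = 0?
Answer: 5776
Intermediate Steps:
f = -8 (f = 2*(-4) = -8)
a(D, R) = R + D*R (a(D, R) = D*R + R = R + D*R)
Z(W) = -1 + 4*W
(a(f, -11) + Z(x(-4)))² = (-11*(1 - 8) + (-1 + 4*0))² = (-11*(-7) + (-1 + 0))² = (77 - 1)² = 76² = 5776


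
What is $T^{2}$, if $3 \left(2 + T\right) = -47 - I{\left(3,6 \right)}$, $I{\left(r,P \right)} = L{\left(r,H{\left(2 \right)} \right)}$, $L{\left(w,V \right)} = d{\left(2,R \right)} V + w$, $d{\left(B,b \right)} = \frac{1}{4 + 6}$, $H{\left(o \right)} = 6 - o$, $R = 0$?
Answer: $\frac{8836}{25} \approx 353.44$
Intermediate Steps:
$d{\left(B,b \right)} = \frac{1}{10}$
$L{\left(w,V \right)} = w + \frac{V}{10}$ ($L{\left(w,V \right)} = \frac{V}{10} + w = w + \frac{V}{10}$)
$I{\left(r,P \right)} = \frac{2}{5} + r$ ($I{\left(r,P \right)} = r + \frac{6 - 2}{10} = r + \frac{1}{10} \cdot 4 = r + \frac{2}{5} = \frac{2}{5} + r$)
$T = - \frac{94}{5}$ ($T = -2 + \frac{-47 - \left(\frac{2}{5} + 3\right)}{3} = -2 + \frac{-47 - \frac{17}{5}}{3} = -2 + \frac{1}{3} \left(- \frac{252}{5}\right) = -2 - \frac{84}{5} = - \frac{94}{5} \approx -18.8$)
$T^{2} = \left(- \frac{94}{5}\right)^{2} = \frac{8836}{25}$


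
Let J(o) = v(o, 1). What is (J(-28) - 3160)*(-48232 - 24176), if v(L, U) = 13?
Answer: 227867976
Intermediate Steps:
J(o) = 13
(J(-28) - 3160)*(-48232 - 24176) = (13 - 3160)*(-48232 - 24176) = -3147*(-72408) = 227867976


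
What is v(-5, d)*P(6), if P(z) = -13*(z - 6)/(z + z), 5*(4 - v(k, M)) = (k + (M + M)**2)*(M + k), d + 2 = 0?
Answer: 0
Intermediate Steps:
d = -2 (d = -2 + 0 = -2)
v(k, M) = 4 - (M + k)*(k + 4*M**2)/5 (v(k, M) = 4 - (k + (M + M)**2)*(M + k)/5 = 4 - (k + (2*M)**2)*(M + k)/5 = 4 - (k + 4*M**2)*(M + k)/5 = 4 - (M + k)*(k + 4*M**2)/5)
P(z) = -13*(-6 + z)/(2*z)
v(-5, d)*P(6) = (4 - 4/5*(-2)**3 - 1/5*(-5)**2 - 4/5*(-5)*(-2)**2 - 1/5*(-2)*(-5))*(-13/2 + 39/6) = (4 - 4/5*(-8) - 1/5*25 - 4/5*(-5)*4 - 2)*(-13/2 + 39*(1/6)) = (4 + 32/5 - 5 + 16 - 2)*(-13/2 + 13/2) = (97/5)*0 = 0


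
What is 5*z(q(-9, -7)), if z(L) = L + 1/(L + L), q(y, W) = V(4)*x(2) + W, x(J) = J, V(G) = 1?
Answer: -51/2 ≈ -25.500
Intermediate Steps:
q(y, W) = 2 + W (q(y, W) = 1*2 + W = 2 + W)
z(L) = L + 1/(2*L)
5*z(q(-9, -7)) = 5*((2 - 7) + 1/(2*(2 - 7))) = 5*(-5 + (½)/(-5)) = 5*(-5 + (½)*(-⅕)) = 5*(-5 - ⅒) = 5*(-51/10) = -51/2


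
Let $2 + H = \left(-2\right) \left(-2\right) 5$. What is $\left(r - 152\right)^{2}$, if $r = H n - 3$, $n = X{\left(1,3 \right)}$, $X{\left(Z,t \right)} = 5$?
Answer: $4225$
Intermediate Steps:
$n = 5$
$H = 18$ ($H = -2 + \left(-2\right) \left(-2\right) 5 = -2 + 4 \cdot 5 = -2 + 20 = 18$)
$r = 87$ ($r = 18 \cdot 5 - 3 = 90 - 3 = 87$)
$\left(r - 152\right)^{2} = \left(87 - 152\right)^{2} = \left(-65\right)^{2} = 4225$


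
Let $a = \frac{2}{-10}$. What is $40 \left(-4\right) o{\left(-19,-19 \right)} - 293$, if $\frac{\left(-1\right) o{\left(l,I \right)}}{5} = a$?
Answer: $-453$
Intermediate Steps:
$a = - \frac{1}{5}$ ($a = 2 \left(- \frac{1}{10}\right) = - \frac{1}{5} \approx -0.2$)
$o{\left(l,I \right)} = 1$ ($o{\left(l,I \right)} = \left(-5\right) \left(- \frac{1}{5}\right) = 1$)
$40 \left(-4\right) o{\left(-19,-19 \right)} - 293 = 40 \left(-4\right) 1 - 293 = \left(-160\right) 1 - 293 = -160 - 293 = -453$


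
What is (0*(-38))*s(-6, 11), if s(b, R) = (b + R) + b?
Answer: 0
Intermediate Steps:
s(b, R) = R + 2*b (s(b, R) = (R + b) + b = R + 2*b)
(0*(-38))*s(-6, 11) = (0*(-38))*(11 + 2*(-6)) = 0*(11 - 12) = 0*(-1) = 0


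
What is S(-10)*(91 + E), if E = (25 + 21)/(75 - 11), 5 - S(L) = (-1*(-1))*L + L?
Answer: 73375/32 ≈ 2293.0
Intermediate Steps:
S(L) = 5 - 2*L (S(L) = 5 - ((-1*(-1))*L + L) = 5 - (1*L + L) = 5 - (L + L) = 5 - 2*L)
E = 23/32 (E = 46/64 = 46*(1/64) = 23/32 ≈ 0.71875)
S(-10)*(91 + E) = (5 - 2*(-10))*(91 + 23/32) = (5 + 20)*(2935/32) = 25*(2935/32) = 73375/32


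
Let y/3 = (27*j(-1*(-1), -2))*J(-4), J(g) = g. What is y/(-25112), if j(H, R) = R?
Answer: -81/3139 ≈ -0.025804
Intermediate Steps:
y = 648 (y = 3*((27*(-2))*(-4)) = 3*(-54*(-4)) = 3*216 = 648)
y/(-25112) = 648/(-25112) = 648*(-1/25112) = -81/3139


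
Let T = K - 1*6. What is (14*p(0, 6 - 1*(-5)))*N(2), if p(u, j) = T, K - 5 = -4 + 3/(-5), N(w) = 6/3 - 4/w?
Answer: 0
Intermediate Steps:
N(w) = 2 - 4/w (N(w) = 6*(⅓) - 4/w = 2 - 4/w)
K = ⅖ (K = 5 + (-4 + 3/(-5)) = 5 + (-4 + 3*(-⅕)) = 5 + (-4 - ⅗) = 5 - 23/5 = ⅖ ≈ 0.40000)
T = -28/5 (T = ⅖ - 1*6 = ⅖ - 6 = -28/5 ≈ -5.6000)
p(u, j) = -28/5
(14*p(0, 6 - 1*(-5)))*N(2) = (14*(-28/5))*(2 - 4/2) = -392*(2 - 4*½)/5 = -392*(2 - 2)/5 = -392/5*0 = 0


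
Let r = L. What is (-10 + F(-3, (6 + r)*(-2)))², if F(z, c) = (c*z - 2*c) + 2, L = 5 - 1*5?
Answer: 2704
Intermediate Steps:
L = 0 (L = 5 - 5 = 0)
r = 0
F(z, c) = 2 - 2*c + c*z (F(z, c) = (-2*c + c*z) + 2 = 2 - 2*c + c*z)
(-10 + F(-3, (6 + r)*(-2)))² = (-10 + (2 - 2*(6 + 0)*(-2) + ((6 + 0)*(-2))*(-3)))² = (-10 + (2 - 12*(-2) + (6*(-2))*(-3)))² = (-10 + (2 - 2*(-12) - 12*(-3)))² = (-10 + (2 + 24 + 36))² = (-10 + 62)² = 52² = 2704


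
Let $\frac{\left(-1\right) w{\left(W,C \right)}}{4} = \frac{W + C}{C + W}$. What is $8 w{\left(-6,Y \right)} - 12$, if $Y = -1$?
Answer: $-44$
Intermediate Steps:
$w{\left(W,C \right)} = -4$ ($w{\left(W,C \right)} = - 4 \frac{W + C}{C + W} = - 4 \frac{C + W}{C + W} = \left(-4\right) 1 = -4$)
$8 w{\left(-6,Y \right)} - 12 = 8 \left(-4\right) - 12 = -32 - 12 = -44$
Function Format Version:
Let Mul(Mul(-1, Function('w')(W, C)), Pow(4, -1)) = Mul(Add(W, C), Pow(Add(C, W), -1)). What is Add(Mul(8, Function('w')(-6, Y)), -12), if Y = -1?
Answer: -44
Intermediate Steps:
Function('w')(W, C) = -4 (Function('w')(W, C) = Mul(-4, Mul(Add(W, C), Pow(Add(C, W), -1))) = Mul(-4, Mul(Add(C, W), Pow(Add(C, W), -1))) = Mul(-4, 1) = -4)
Add(Mul(8, Function('w')(-6, Y)), -12) = Add(Mul(8, -4), -12) = Add(-32, -12) = -44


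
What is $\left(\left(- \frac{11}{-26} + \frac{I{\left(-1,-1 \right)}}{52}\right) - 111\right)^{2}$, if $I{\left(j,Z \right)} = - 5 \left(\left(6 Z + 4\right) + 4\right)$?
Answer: $\frac{2073600}{169} \approx 12270.0$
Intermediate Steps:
$I{\left(j,Z \right)} = -40 - 30 Z$ ($I{\left(j,Z \right)} = - 5 \left(\left(4 + 6 Z\right) + 4\right) = - 5 \left(8 + 6 Z\right) = -40 - 30 Z$)
$\left(\left(- \frac{11}{-26} + \frac{I{\left(-1,-1 \right)}}{52}\right) - 111\right)^{2} = \left(\left(- \frac{11}{-26} + \frac{-40 - -30}{52}\right) - 111\right)^{2} = \left(\left(\left(-11\right) \left(- \frac{1}{26}\right) + \left(-40 + 30\right) \frac{1}{52}\right) - 111\right)^{2} = \left(\left(\frac{11}{26} - \frac{5}{26}\right) - 111\right)^{2} = \left(\frac{3}{13} - 111\right)^{2} = \left(- \frac{1440}{13}\right)^{2} = \frac{2073600}{169}$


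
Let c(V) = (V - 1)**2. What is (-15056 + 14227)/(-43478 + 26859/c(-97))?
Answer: 1137388/59647979 ≈ 0.019068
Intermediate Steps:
c(V) = (-1 + V)**2
(-15056 + 14227)/(-43478 + 26859/c(-97)) = (-15056 + 14227)/(-43478 + 26859/((-1 - 97)**2)) = -829/(-43478 + 26859/((-98)**2)) = -829/(-43478 + 26859/9604) = -829/(-43478 + 26859*(1/9604)) = -829/(-43478 + 3837/1372) = -829/(-59647979/1372) = -829*(-1372/59647979) = 1137388/59647979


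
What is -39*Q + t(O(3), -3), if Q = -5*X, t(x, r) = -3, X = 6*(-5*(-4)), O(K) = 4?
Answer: 23397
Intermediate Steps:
X = 120 (X = 6*20 = 120)
Q = -600 (Q = -5*120 = -600)
-39*Q + t(O(3), -3) = -39*(-600) - 3 = 23400 - 3 = 23397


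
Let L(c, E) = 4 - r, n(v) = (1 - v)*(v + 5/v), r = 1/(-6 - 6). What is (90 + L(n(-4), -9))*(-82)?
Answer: -46289/6 ≈ -7714.8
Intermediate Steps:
r = -1/12 (r = 1/(-12) = -1/12 ≈ -0.083333)
L(c, E) = 49/12 (L(c, E) = 4 - 1*(-1/12) = 4 + 1/12 = 49/12)
(90 + L(n(-4), -9))*(-82) = (90 + 49/12)*(-82) = (1129/12)*(-82) = -46289/6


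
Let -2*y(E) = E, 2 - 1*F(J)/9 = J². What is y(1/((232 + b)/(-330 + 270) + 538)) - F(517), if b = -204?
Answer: 38792431443/16126 ≈ 2.4056e+6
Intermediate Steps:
F(J) = 18 - 9*J²
y(E) = -E/2
y(1/((232 + b)/(-330 + 270) + 538)) - F(517) = -1/(2*((232 - 204)/(-330 + 270) + 538)) - (18 - 9*517²) = -1/(2*(28/(-60) + 538)) - (18 - 9*267289) = -1/(2*(28*(-1/60) + 538)) - (18 - 2405601) = -1/(2*(-7/15 + 538)) - 1*(-2405583) = -1/(2*8063/15) + 2405583 = -½*15/8063 + 2405583 = -15/16126 + 2405583 = 38792431443/16126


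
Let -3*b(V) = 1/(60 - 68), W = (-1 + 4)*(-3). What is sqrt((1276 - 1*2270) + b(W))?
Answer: I*sqrt(143130)/12 ≈ 31.527*I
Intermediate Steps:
W = -9 (W = 3*(-3) = -9)
b(V) = 1/24 (b(V) = -1/(3*(60 - 68)) = -1/3/(-8) = -1/3*(-1/8) = 1/24)
sqrt((1276 - 1*2270) + b(W)) = sqrt((1276 - 1*2270) + 1/24) = sqrt((1276 - 2270) + 1/24) = sqrt(-994 + 1/24) = sqrt(-23855/24) = I*sqrt(143130)/12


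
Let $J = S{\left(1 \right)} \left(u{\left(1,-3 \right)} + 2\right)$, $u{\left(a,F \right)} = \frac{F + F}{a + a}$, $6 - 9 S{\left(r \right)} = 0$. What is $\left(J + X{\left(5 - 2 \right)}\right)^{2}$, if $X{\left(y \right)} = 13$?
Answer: $\frac{1369}{9} \approx 152.11$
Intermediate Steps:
$S{\left(r \right)} = \frac{2}{3}$ ($S{\left(r \right)} = \frac{2}{3} - 0 = \frac{2}{3} + 0 = \frac{2}{3}$)
$u{\left(a,F \right)} = \frac{F}{a}$ ($u{\left(a,F \right)} = \frac{2 F}{2 a} = 2 F \frac{1}{2 a} = \frac{F}{a}$)
$J = - \frac{2}{3}$ ($J = \frac{2 \left(- \frac{3}{1} + 2\right)}{3} = \frac{2 \left(\left(-3\right) 1 + 2\right)}{3} = \frac{2 \left(-3 + 2\right)}{3} = \frac{2}{3} \left(-1\right) = - \frac{2}{3} \approx -0.66667$)
$\left(J + X{\left(5 - 2 \right)}\right)^{2} = \left(- \frac{2}{3} + 13\right)^{2} = \left(\frac{37}{3}\right)^{2} = \frac{1369}{9}$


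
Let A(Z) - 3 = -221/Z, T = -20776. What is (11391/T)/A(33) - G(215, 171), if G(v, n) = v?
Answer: -544578577/2534672 ≈ -214.85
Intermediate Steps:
A(Z) = 3 - 221/Z
(11391/T)/A(33) - G(215, 171) = (11391/(-20776))/(3 - 221/33) - 1*215 = (11391*(-1/20776))/(3 - 221*1/33) - 215 = -11391/(20776*(3 - 221/33)) - 215 = -11391/(20776*(-122/33)) - 215 = -11391/20776*(-33/122) - 215 = 375903/2534672 - 215 = -544578577/2534672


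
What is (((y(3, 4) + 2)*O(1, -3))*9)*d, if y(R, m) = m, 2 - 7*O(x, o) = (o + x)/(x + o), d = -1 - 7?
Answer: -432/7 ≈ -61.714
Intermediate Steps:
d = -8
O(x, o) = ⅐ (O(x, o) = 2/7 - (o + x)/(7*(x + o)) = 2/7 - (o + x)/(7*(o + x)) = 2/7 - ⅐*1 = 2/7 - ⅐ = ⅐)
(((y(3, 4) + 2)*O(1, -3))*9)*d = (((4 + 2)*(⅐))*9)*(-8) = ((6*(⅐))*9)*(-8) = ((6/7)*9)*(-8) = (54/7)*(-8) = -432/7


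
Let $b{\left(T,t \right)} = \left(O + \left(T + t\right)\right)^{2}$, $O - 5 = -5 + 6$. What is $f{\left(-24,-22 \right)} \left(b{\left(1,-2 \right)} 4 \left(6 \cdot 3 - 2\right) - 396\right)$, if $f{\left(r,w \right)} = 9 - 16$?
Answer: $-8428$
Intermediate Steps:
$O = 6$ ($O = 5 + \left(-5 + 6\right) = 5 + 1 = 6$)
$b{\left(T,t \right)} = \left(6 + T + t\right)^{2}$ ($b{\left(T,t \right)} = \left(6 + \left(T + t\right)\right)^{2} = \left(6 + T + t\right)^{2}$)
$f{\left(r,w \right)} = -7$
$f{\left(-24,-22 \right)} \left(b{\left(1,-2 \right)} 4 \left(6 \cdot 3 - 2\right) - 396\right) = - 7 \left(\left(6 + 1 - 2\right)^{2} \cdot 4 \left(6 \cdot 3 - 2\right) - 396\right) = - 7 \left(5^{2} \cdot 4 \left(18 - 2\right) - 396\right) = - 7 \left(25 \cdot 4 \cdot 16 - 396\right) = - 7 \left(100 \cdot 16 - 396\right) = - 7 \left(1600 - 396\right) = \left(-7\right) 1204 = -8428$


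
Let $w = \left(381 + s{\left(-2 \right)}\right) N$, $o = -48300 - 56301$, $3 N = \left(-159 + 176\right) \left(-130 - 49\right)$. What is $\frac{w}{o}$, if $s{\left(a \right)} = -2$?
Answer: $\frac{67841}{18459} \approx 3.6752$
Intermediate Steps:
$N = - \frac{3043}{3}$ ($N = \frac{\left(-159 + 176\right) \left(-130 - 49\right)}{3} = \frac{17 \left(-179\right)}{3} = \frac{1}{3} \left(-3043\right) = - \frac{3043}{3} \approx -1014.3$)
$o = -104601$ ($o = -48300 - 56301 = -104601$)
$w = - \frac{1153297}{3}$ ($w = \left(381 - 2\right) \left(- \frac{3043}{3}\right) = 379 \left(- \frac{3043}{3}\right) = - \frac{1153297}{3} \approx -3.8443 \cdot 10^{5}$)
$\frac{w}{o} = - \frac{1153297}{3 \left(-104601\right)} = \left(- \frac{1153297}{3}\right) \left(- \frac{1}{104601}\right) = \frac{67841}{18459}$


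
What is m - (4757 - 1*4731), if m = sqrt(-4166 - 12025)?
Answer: -26 + 3*I*sqrt(1799) ≈ -26.0 + 127.24*I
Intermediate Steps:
m = 3*I*sqrt(1799) (m = sqrt(-16191) = 3*I*sqrt(1799) ≈ 127.24*I)
m - (4757 - 1*4731) = 3*I*sqrt(1799) - (4757 - 1*4731) = 3*I*sqrt(1799) - (4757 - 4731) = 3*I*sqrt(1799) - 1*26 = 3*I*sqrt(1799) - 26 = -26 + 3*I*sqrt(1799)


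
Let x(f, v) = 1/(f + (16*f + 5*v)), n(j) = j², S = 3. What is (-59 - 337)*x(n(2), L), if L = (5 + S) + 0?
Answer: -11/3 ≈ -3.6667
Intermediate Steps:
L = 8 (L = (5 + 3) + 0 = 8 + 0 = 8)
x(f, v) = 1/(5*v + 17*f) (x(f, v) = 1/(f + (5*v + 16*f)) = 1/(5*v + 17*f))
(-59 - 337)*x(n(2), L) = (-59 - 337)/(5*8 + 17*2²) = -396/(40 + 17*4) = -396/(40 + 68) = -396/108 = -396*1/108 = -11/3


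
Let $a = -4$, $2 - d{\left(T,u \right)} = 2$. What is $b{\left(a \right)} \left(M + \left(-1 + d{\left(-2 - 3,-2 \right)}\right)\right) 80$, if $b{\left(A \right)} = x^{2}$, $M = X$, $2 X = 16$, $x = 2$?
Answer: $2240$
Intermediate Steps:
$X = 8$ ($X = \frac{1}{2} \cdot 16 = 8$)
$d{\left(T,u \right)} = 0$ ($d{\left(T,u \right)} = 2 - 2 = 0$)
$M = 8$
$b{\left(A \right)} = 4$ ($b{\left(A \right)} = 2^{2} = 4$)
$b{\left(a \right)} \left(M + \left(-1 + d{\left(-2 - 3,-2 \right)}\right)\right) 80 = 4 \left(8 + \left(-1 + 0\right)\right) 80 = 4 \left(8 - 1\right) 80 = 4 \cdot 7 \cdot 80 = 28 \cdot 80 = 2240$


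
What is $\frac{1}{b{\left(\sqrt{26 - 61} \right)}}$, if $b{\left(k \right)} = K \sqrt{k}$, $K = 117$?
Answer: $- \frac{35^{\frac{3}{4}} i^{\frac{3}{2}}}{4095} \approx 0.0024847 - 0.0024847 i$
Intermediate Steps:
$b{\left(k \right)} = 117 \sqrt{k}$
$\frac{1}{b{\left(\sqrt{26 - 61} \right)}} = \frac{1}{117 \sqrt{\sqrt{26 - 61}}} = \frac{1}{117 \sqrt{\sqrt{-35}}} = \frac{1}{117 \sqrt{i \sqrt{35}}} = \frac{1}{117 \sqrt[4]{35} \sqrt{i}} = - \frac{35^{\frac{3}{4}} i^{\frac{3}{2}}}{4095}$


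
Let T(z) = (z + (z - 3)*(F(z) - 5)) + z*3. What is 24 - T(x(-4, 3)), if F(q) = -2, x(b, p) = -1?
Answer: 0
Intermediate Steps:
T(z) = 21 - 3*z (T(z) = (z + (z - 3)*(-2 - 5)) + z*3 = (z + (-3 + z)*(-7)) + 3*z = (z + (21 - 7*z)) + 3*z = (21 - 6*z) + 3*z = 21 - 3*z)
24 - T(x(-4, 3)) = 24 - (21 - 3*(-1)) = 24 - (21 + 3) = 24 - 1*24 = 24 - 24 = 0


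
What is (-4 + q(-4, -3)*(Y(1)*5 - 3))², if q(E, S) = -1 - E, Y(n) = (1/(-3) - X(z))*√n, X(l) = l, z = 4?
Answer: 6084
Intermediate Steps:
Y(n) = -13*√n/3 (Y(n) = (1/(-3) - 1*4)*√n = (-⅓ - 4)*√n = -13*√n/3)
(-4 + q(-4, -3)*(Y(1)*5 - 3))² = (-4 + (-1 - 1*(-4))*(-13*√1/3*5 - 3))² = (-4 + (-1 + 4)*(-13/3*1*5 - 3))² = (-4 + 3*(-13/3*5 - 3))² = (-4 + 3*(-65/3 - 3))² = (-4 + 3*(-74/3))² = (-4 - 74)² = (-78)² = 6084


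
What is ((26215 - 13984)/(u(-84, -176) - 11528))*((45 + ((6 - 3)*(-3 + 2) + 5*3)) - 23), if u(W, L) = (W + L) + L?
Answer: -69309/1994 ≈ -34.759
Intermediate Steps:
u(W, L) = W + 2*L (u(W, L) = (L + W) + L = W + 2*L)
((26215 - 13984)/(u(-84, -176) - 11528))*((45 + ((6 - 3)*(-3 + 2) + 5*3)) - 23) = ((26215 - 13984)/((-84 + 2*(-176)) - 11528))*((45 + ((6 - 3)*(-3 + 2) + 5*3)) - 23) = (12231/((-84 - 352) - 11528))*((45 + (3*(-1) + 15)) - 23) = (12231/(-436 - 11528))*((45 + (-3 + 15)) - 23) = (12231/(-11964))*((45 + 12) - 23) = (12231*(-1/11964))*(57 - 23) = -4077/3988*34 = -69309/1994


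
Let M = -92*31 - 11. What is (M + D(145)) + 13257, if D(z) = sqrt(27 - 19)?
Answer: 10394 + 2*sqrt(2) ≈ 10397.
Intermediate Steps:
M = -2863 (M = -2852 - 11 = -2863)
D(z) = 2*sqrt(2) (D(z) = sqrt(8) = 2*sqrt(2))
(M + D(145)) + 13257 = (-2863 + 2*sqrt(2)) + 13257 = 10394 + 2*sqrt(2)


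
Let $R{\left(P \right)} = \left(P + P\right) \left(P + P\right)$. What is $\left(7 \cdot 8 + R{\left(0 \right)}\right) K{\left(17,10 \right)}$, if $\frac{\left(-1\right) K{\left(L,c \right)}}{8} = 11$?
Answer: $-4928$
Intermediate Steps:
$R{\left(P \right)} = 4 P^{2}$ ($R{\left(P \right)} = 2 P 2 P = 4 P^{2}$)
$K{\left(L,c \right)} = -88$ ($K{\left(L,c \right)} = \left(-8\right) 11 = -88$)
$\left(7 \cdot 8 + R{\left(0 \right)}\right) K{\left(17,10 \right)} = \left(7 \cdot 8 + 4 \cdot 0^{2}\right) \left(-88\right) = \left(56 + 4 \cdot 0\right) \left(-88\right) = \left(56 + 0\right) \left(-88\right) = 56 \left(-88\right) = -4928$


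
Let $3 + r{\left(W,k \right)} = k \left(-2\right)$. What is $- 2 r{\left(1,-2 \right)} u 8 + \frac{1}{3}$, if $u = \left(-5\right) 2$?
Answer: $\frac{481}{3} \approx 160.33$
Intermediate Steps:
$u = -10$
$r{\left(W,k \right)} = -3 - 2 k$ ($r{\left(W,k \right)} = -3 + k \left(-2\right) = -3 - 2 k$)
$- 2 r{\left(1,-2 \right)} u 8 + \frac{1}{3} = - 2 \left(-3 - -4\right) \left(-10\right) 8 + \frac{1}{3} = - 2 \left(-3 + 4\right) \left(-10\right) 8 + \frac{1}{3} = - 2 \cdot 1 \left(-10\right) 8 + \frac{1}{3} = \left(-2\right) \left(-10\right) 8 + \frac{1}{3} = 20 \cdot 8 + \frac{1}{3} = 160 + \frac{1}{3} = \frac{481}{3}$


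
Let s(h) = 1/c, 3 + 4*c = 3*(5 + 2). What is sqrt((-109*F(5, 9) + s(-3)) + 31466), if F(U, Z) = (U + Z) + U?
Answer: sqrt(264557)/3 ≈ 171.45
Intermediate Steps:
c = 9/2 (c = -3/4 + (3*(5 + 2))/4 = -3/4 + (3*7)/4 = -3/4 + (1/4)*21 = -3/4 + 21/4 = 9/2 ≈ 4.5000)
s(h) = 2/9 (s(h) = 1/(9/2) = 2/9)
F(U, Z) = Z + 2*U
sqrt((-109*F(5, 9) + s(-3)) + 31466) = sqrt((-109*(9 + 2*5) + 2/9) + 31466) = sqrt((-109*(9 + 10) + 2/9) + 31466) = sqrt((-109*19 + 2/9) + 31466) = sqrt((-2071 + 2/9) + 31466) = sqrt(-18637/9 + 31466) = sqrt(264557/9) = sqrt(264557)/3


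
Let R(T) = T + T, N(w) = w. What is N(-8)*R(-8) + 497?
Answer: 625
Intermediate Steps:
R(T) = 2*T
N(-8)*R(-8) + 497 = -16*(-8) + 497 = -8*(-16) + 497 = 128 + 497 = 625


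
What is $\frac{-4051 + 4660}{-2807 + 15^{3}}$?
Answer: $\frac{609}{568} \approx 1.0722$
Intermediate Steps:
$\frac{-4051 + 4660}{-2807 + 15^{3}} = \frac{609}{-2807 + 3375} = \frac{609}{568}$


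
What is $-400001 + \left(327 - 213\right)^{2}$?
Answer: $-387005$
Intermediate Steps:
$-400001 + \left(327 - 213\right)^{2} = -400001 + 114^{2} = -400001 + 12996 = -387005$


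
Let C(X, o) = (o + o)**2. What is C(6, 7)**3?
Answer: 7529536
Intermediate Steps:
C(X, o) = 4*o**2 (C(X, o) = (2*o)**2 = 4*o**2)
C(6, 7)**3 = (4*7**2)**3 = (4*49)**3 = 196**3 = 7529536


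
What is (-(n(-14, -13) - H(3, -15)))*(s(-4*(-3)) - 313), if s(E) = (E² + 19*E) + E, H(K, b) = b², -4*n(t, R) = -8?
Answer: 15833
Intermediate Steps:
n(t, R) = 2 (n(t, R) = -¼*(-8) = 2)
s(E) = E² + 20*E
(-(n(-14, -13) - H(3, -15)))*(s(-4*(-3)) - 313) = (-(2 - 1*(-15)²))*((-4*(-3))*(20 - 4*(-3)) - 313) = (-(2 - 1*225))*(12*(20 + 12) - 313) = (-(2 - 225))*(12*32 - 313) = (-1*(-223))*(384 - 313) = 223*71 = 15833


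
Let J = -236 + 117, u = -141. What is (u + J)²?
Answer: 67600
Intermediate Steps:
J = -119
(u + J)² = (-141 - 119)² = (-260)² = 67600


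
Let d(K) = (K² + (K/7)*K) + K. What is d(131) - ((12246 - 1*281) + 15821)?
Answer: -56297/7 ≈ -8042.4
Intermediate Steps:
d(K) = K + 8*K²/7 (d(K) = (K² + (K*(⅐))*K) + K = (K² + (K/7)*K) + K = (K² + K²/7) + K = 8*K²/7 + K = K + 8*K²/7)
d(131) - ((12246 - 1*281) + 15821) = (⅐)*131*(7 + 8*131) - ((12246 - 1*281) + 15821) = (⅐)*131*(7 + 1048) - ((12246 - 281) + 15821) = (⅐)*131*1055 - (11965 + 15821) = 138205/7 - 1*27786 = 138205/7 - 27786 = -56297/7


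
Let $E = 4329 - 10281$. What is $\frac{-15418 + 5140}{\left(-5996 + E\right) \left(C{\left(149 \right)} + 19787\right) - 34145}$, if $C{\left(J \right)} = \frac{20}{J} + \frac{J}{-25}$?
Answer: $\frac{38285550}{880514064677} \approx 4.3481 \cdot 10^{-5}$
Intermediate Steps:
$E = -5952$
$C{\left(J \right)} = \frac{20}{J} - \frac{J}{25}$ ($C{\left(J \right)} = \frac{20}{J} + J \left(- \frac{1}{25}\right) = \frac{20}{J} - \frac{J}{25}$)
$\frac{-15418 + 5140}{\left(-5996 + E\right) \left(C{\left(149 \right)} + 19787\right) - 34145} = \frac{-15418 + 5140}{\left(-5996 - 5952\right) \left(\left(\frac{20}{149} - \frac{149}{25}\right) + 19787\right) - 34145} = - \frac{10278}{- 11948 \left(\left(20 \cdot \frac{1}{149} - \frac{149}{25}\right) + 19787\right) - 34145} = - \frac{10278}{- 11948 \left(\left(\frac{20}{149} - \frac{149}{25}\right) + 19787\right) - 34145} = - \frac{10278}{- 11948 \left(- \frac{21701}{3725} + 19787\right) - 34145} = - \frac{10278}{\left(-11948\right) \frac{73684874}{3725} - 34145} = - \frac{10278}{- \frac{880386874552}{3725} - 34145} = - \frac{10278}{- \frac{880514064677}{3725}} = \left(-10278\right) \left(- \frac{3725}{880514064677}\right) = \frac{38285550}{880514064677}$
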